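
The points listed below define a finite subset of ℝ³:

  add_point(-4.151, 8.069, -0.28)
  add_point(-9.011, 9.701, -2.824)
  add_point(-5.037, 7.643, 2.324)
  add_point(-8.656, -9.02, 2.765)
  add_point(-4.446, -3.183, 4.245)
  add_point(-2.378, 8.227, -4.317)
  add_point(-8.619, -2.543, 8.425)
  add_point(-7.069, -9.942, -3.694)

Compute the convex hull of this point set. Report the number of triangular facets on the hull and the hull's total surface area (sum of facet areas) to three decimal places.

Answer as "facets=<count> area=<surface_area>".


8 of the 8 inputs are extreme points: [0, 1, 2, 3, 4, 5, 6, 7].

Triangle areas on the boundary:
  f1: (p7, p5, p1) → 65.2553
  f2: (p2, p6, p1) → 37.7568
  f3: (p3, p7, p1) → 64.9656
  f4: (p3, p6, p1) → 71.1019
  f5: (p4, p7, p5) → 77.1436
  f6: (p4, p2, p5) → 38.5329
  f7: (p4, p2, p6) → 32.7012
  f8: (p4, p3, p7) → 24.3198
  f9: (p4, p3, p6) → 21.4883
  f10: (p0, p5, p1) → 12.5892
  f11: (p0, p2, p1) → 7.8211
  f12: (p0, p2, p5) → 0.8905
Σ area = 454.566

Euler characteristic 8−18+12 = 2 ✓

facets=12 area=454.566


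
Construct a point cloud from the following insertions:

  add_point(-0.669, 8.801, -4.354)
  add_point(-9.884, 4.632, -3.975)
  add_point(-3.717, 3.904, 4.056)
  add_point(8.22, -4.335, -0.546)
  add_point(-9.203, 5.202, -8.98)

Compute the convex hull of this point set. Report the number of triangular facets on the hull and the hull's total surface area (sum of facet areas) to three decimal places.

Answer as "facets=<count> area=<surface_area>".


facets=6 area=352.765

Points on the hull: [0, 1, 2, 3, 4] (5 of 5).

Facet areas (half cross-product norm):
  f1: (p2, p3, p1) → 74.2361
  f2: (p2, p0, p1) → 44.6705
  f3: (p2, p0, p3) → 75.6211
  f4: (p4, p3, p1) → 51.8442
  f5: (p4, p0, p1) → 25.1776
  f6: (p4, p0, p3) → 81.2151
Σ area = 352.765

Euler: V−E+F = 5−9+6 = 2.


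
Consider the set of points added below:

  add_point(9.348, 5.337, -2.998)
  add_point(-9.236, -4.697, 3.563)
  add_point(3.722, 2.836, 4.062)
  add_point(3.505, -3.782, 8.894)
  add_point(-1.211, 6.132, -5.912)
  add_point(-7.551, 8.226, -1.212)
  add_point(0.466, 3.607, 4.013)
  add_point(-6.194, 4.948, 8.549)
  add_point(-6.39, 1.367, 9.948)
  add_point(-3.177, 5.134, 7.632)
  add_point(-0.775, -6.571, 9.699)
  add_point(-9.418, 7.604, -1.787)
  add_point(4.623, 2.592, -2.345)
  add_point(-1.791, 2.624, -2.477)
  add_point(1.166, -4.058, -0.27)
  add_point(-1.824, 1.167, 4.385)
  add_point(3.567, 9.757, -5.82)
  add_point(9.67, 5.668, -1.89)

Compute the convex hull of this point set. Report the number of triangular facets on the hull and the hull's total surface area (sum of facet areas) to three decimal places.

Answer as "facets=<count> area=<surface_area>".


Hull vertices (13/18): indices [0, 1, 3, 4, 5, 7, 8, 9, 10, 11, 14, 16, 17].

Area of each hull facet:
  f1: (p1, p14, p10) → 49.7398
  f2: (p1, p8, p11) → 58.7780
  f3: (p1, p8, p10) → 41.7222
  f4: (p1, p4, p11) → 62.3860
  f5: (p1, p4, p14) → 65.9795
  f6: (p7, p8, p11) → 18.0071
  f7: (p7, p9, p8) → 5.9458
  f8: (p7, p5, p11) → 10.1990
  f9: (p3, p8, p10) → 25.1284
  f10: (p3, p9, p8) → 29.7090
  f11: (p3, p9, p17) → 82.7926
  f12: (p3, p14, p10) → 24.4069
  f13: (p0, p4, p14) → 60.3760
  f14: (p0, p3, p17) → 8.7219
  f15: (p0, p3, p14) → 60.3138
  f16: (p16, p0, p17) → 4.3403
  f17: (p16, p0, p4) → 22.6449
  f18: (p16, p9, p17) → 63.7648
  f19: (p16, p4, p11) → 22.3125
  f20: (p16, p5, p11) → 7.9902
  f21: (p16, p7, p9) → 18.3543
  f22: (p16, p7, p5) → 60.5341
Σ area = 804.147

Euler: V−E+F = 13−33+22 = 2.

facets=22 area=804.147


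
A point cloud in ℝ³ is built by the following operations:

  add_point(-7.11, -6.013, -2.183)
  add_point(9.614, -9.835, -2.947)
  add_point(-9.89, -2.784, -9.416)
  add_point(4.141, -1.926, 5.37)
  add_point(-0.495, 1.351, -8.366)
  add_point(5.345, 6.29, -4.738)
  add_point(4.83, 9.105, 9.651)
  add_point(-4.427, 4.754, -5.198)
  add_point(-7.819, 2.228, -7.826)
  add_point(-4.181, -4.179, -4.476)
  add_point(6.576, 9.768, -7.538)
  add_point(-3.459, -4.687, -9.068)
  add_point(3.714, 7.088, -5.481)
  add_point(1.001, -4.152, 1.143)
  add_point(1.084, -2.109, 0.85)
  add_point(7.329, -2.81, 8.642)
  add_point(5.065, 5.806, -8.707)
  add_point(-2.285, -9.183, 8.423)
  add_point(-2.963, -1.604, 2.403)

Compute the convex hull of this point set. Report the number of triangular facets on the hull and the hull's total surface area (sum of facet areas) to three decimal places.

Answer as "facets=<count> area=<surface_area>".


Extreme-point indices: [0, 1, 2, 6, 7, 8, 10, 11, 15, 16, 17] — 11 of 19 on the boundary.

Per-facet area ½‖(b−a)×(c−a)‖:
  f1: (p8, p10, p2) → 30.8384
  f2: (p8, p17, p6) → 188.3735
  f3: (p15, p17, p1) → 78.2558
  f4: (p15, p17, p6) → 65.4673
  f5: (p15, p10, p1) → 132.2334
  f6: (p15, p6, p10) → 105.3823
  f7: (p16, p10, p1) → 29.3104
  f8: (p16, p11, p1) → 99.2483
  f9: (p16, p10, p2) → 24.8131
  f10: (p16, p11, p2) → 41.9083
  f11: (p0, p17, p1) → 94.6359
  f12: (p0, p11, p1) → 60.5721
  f13: (p0, p11, p2) → 24.8691
  f14: (p0, p8, p2) → 23.7145
  f15: (p0, p8, p17) → 40.7070
  f16: (p7, p6, p10) → 101.7432
  f17: (p7, p8, p10) → 21.4408
  f18: (p7, p8, p6) → 18.9232
Σ area = 1182.437

Check V−E+F: 11 − 27 + 18 = 2.

facets=18 area=1182.437


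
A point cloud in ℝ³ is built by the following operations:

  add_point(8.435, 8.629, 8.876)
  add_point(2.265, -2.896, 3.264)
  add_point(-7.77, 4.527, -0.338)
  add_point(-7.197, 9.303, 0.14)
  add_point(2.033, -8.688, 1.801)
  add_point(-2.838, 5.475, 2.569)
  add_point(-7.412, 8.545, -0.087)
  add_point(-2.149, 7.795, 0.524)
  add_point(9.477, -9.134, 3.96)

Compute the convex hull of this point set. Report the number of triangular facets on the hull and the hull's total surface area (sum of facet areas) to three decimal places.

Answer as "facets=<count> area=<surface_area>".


facets=14 area=535.987

Points on the hull: [0, 1, 2, 3, 4, 5, 6, 7, 8] (9 of 9).

Triangle areas on the boundary:
  f1: (p4, p0, p8) → 71.6137
  f2: (p7, p4, p2) → 53.9771
  f3: (p7, p4, p8) → 62.9034
  f4: (p7, p0, p8) → 122.6493
  f5: (p7, p3, p0) → 22.5001
  f6: (p5, p4, p2) → 43.3115
  f7: (p5, p3, p2) → 13.3268
  f8: (p5, p3, p0) → 32.5933
  f9: (p6, p3, p2) → 0.4671
  f10: (p6, p7, p2) → 10.8029
  f11: (p6, p7, p3) → 2.1656
  f12: (p1, p4, p0) → 18.6919
  f13: (p1, p5, p0) → 62.8853
  f14: (p1, p5, p4) → 18.0991
Σ area = 535.987

Check V−E+F: 9 − 21 + 14 = 2.


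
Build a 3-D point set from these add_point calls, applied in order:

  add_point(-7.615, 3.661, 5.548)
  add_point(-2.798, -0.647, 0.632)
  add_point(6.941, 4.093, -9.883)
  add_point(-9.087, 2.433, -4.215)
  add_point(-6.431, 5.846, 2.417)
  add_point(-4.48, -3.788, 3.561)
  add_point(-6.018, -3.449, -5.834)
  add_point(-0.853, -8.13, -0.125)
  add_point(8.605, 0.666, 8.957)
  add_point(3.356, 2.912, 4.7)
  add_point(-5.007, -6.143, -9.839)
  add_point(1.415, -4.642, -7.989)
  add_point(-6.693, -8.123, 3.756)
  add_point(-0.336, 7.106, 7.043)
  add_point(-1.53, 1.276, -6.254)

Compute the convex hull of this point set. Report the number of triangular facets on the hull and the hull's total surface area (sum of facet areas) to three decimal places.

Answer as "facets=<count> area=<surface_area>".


facets=16 area=934.017

Hull vertices (10/15): indices [0, 2, 3, 4, 7, 8, 10, 11, 12, 13].

Facet areas (half cross-product norm):
  f1: (p10, p2, p3) → 84.6326
  f2: (p11, p10, p7) → 30.3565
  f3: (p11, p10, p2) → 28.0502
  f4: (p11, p7, p8) → 69.5721
  f5: (p11, p2, p8) → 96.9712
  f6: (p12, p7, p8) → 54.4536
  f7: (p12, p0, p8) → 98.2298
  f8: (p12, p10, p7) → 37.0872
  f9: (p12, p10, p3) → 68.8052
  f10: (p12, p0, p3) → 57.4702
  f11: (p4, p2, p3) → 67.4114
  f12: (p4, p0, p3) → 14.9867
  f13: (p13, p2, p8) → 101.0956
  f14: (p13, p4, p2) → 69.8828
  f15: (p13, p0, p8) → 39.6781
  f16: (p13, p4, p0) → 15.3342
Σ area = 934.017

Euler: V−E+F = 10−24+16 = 2.


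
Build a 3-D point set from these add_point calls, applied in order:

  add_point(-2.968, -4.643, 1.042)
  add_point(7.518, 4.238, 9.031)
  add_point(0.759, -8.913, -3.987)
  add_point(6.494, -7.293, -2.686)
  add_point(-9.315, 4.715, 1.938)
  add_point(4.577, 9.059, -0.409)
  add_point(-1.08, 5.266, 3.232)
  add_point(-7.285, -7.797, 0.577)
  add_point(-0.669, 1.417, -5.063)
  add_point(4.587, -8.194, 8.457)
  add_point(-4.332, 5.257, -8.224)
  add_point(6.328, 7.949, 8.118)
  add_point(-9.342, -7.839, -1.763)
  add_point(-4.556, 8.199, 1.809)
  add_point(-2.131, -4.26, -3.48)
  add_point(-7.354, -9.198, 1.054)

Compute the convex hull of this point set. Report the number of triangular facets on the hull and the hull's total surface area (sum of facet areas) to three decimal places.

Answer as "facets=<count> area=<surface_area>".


Points on the hull: [1, 2, 3, 4, 5, 9, 10, 11, 12, 13, 15] (11 of 16).

Per-facet area ½‖(b−a)×(c−a)‖:
  f1: (p4, p10, p12) → 72.5477
  f2: (p4, p15, p12) → 24.0282
  f3: (p2, p15, p12) → 17.6902
  f4: (p2, p10, p12) → 76.1264
  f5: (p2, p3, p10) → 47.3417
  f6: (p5, p3, p1) → 85.8216
  f7: (p5, p3, p10) → 98.5342
  f8: (p9, p3, p1) → 72.3140
  f9: (p9, p4, p1) → 114.3766
  f10: (p9, p4, p15) → 99.1390
  f11: (p9, p2, p15) → 60.2810
  f12: (p9, p2, p3) → 34.5724
  f13: (p11, p4, p1) → 33.7256
  f14: (p11, p5, p1) → 16.1097
  f15: (p13, p4, p10) → 30.5943
  f16: (p13, p5, p10) → 48.1339
  f17: (p13, p11, p4) → 27.3818
  f18: (p13, p11, p5) → 41.3646
Σ area = 1000.083

Euler: V−E+F = 11−27+18 = 2.

facets=18 area=1000.083


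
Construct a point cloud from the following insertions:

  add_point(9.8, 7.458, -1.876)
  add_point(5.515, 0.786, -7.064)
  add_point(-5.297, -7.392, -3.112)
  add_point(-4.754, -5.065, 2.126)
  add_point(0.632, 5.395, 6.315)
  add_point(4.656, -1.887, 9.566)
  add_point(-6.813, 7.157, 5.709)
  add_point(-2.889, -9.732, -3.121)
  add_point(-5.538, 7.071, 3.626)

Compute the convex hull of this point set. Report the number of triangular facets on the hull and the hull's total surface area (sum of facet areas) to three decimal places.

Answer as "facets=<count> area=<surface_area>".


Extreme-point indices: [0, 1, 2, 3, 4, 5, 6, 7, 8] — 9 of 9 on the boundary.

Triangle areas on the boundary:
  f1: (p1, p5, p0) → 73.0521
  f2: (p1, p5, p7) → 107.0007
  f3: (p4, p0, p6) → 37.3969
  f4: (p4, p5, p6) → 25.9622
  f5: (p4, p5, p0) → 55.6251
  f6: (p3, p5, p6) → 76.6597
  f7: (p3, p5, p7) → 41.2633
  f8: (p2, p1, p7) → 23.4518
  f9: (p2, p3, p6) → 29.1250
  f10: (p2, p3, p7) → 9.4364
  f11: (p8, p2, p6) → 17.8727
  f12: (p8, p2, p1) → 103.4953
  f13: (p8, p0, p6) → 12.5163
  f14: (p8, p1, p0) → 74.6235
Σ area = 687.481

Euler: V−E+F = 9−21+14 = 2.

facets=14 area=687.481


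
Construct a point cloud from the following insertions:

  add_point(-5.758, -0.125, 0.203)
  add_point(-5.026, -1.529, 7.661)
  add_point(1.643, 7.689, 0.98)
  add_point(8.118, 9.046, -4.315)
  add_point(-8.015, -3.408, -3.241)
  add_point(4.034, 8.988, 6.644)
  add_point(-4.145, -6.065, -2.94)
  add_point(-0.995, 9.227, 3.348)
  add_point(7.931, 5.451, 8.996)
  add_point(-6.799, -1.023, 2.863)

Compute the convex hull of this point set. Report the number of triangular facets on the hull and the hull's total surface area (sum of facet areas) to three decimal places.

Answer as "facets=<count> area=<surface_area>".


facets=12 area=597.568

Points on the hull: [1, 3, 4, 5, 6, 7, 8, 9] (8 of 10).

Facet areas (half cross-product norm):
  f1: (p7, p3, p4) → 94.4147
  f2: (p6, p3, p4) → 45.7558
  f3: (p6, p8, p3) → 129.1875
  f4: (p6, p1, p4) → 26.4979
  f5: (p6, p1, p8) → 83.6991
  f6: (p5, p7, p3) → 34.3142
  f7: (p5, p8, p3) → 33.3309
  f8: (p5, p1, p7) → 36.8756
  f9: (p5, p1, p8) → 40.0591
  f10: (p9, p7, p4) → 35.3082
  f11: (p9, p1, p4) → 8.0548
  f12: (p9, p1, p7) → 30.0699
Σ area = 597.568

Euler: V−E+F = 8−18+12 = 2.


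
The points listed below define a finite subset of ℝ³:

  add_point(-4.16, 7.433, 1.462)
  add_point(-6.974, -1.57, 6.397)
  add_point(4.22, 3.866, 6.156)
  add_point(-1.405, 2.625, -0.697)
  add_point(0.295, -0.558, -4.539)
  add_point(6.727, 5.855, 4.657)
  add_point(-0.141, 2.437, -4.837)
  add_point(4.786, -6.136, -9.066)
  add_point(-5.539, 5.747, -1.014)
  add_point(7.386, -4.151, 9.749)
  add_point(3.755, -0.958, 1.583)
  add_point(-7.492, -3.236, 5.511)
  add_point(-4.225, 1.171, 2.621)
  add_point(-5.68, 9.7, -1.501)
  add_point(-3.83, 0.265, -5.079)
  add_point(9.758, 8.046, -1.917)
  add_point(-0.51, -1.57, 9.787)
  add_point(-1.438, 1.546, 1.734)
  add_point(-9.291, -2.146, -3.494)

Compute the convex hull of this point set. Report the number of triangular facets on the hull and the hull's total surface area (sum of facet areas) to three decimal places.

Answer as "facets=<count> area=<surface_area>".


facets=20 area=929.645

Extreme-point indices: [0, 1, 2, 5, 7, 9, 11, 13, 14, 15, 16, 18] — 12 of 19 on the boundary.

Per-facet area ½‖(b−a)×(c−a)‖:
  f1: (p13, p7, p15) → 126.7683
  f2: (p9, p7, p15) → 132.4548
  f3: (p5, p9, p15) → 33.1052
  f4: (p5, p13, p15) → 54.0671
  f5: (p5, p13, p0) → 17.7056
  f6: (p14, p7, p18) → 29.8412
  f7: (p14, p13, p18) → 31.4888
  f8: (p14, p13, p7) → 37.3826
  f9: (p1, p0, p16) → 38.8439
  f10: (p1, p13, p0) → 14.9442
  f11: (p1, p13, p18) → 61.3829
  f12: (p2, p0, p16) → 41.3061
  f13: (p2, p5, p0) → 17.7745
  f14: (p2, p9, p16) → 31.3961
  f15: (p2, p5, p9) → 15.0800
  f16: (p11, p7, p18) → 71.6620
  f17: (p11, p1, p18) → 8.3231
  f18: (p11, p9, p7) → 136.0038
  f19: (p11, p9, p16) → 23.7184
  f20: (p11, p1, p16) → 6.3961
Σ area = 929.645

Euler: V−E+F = 12−30+20 = 2.


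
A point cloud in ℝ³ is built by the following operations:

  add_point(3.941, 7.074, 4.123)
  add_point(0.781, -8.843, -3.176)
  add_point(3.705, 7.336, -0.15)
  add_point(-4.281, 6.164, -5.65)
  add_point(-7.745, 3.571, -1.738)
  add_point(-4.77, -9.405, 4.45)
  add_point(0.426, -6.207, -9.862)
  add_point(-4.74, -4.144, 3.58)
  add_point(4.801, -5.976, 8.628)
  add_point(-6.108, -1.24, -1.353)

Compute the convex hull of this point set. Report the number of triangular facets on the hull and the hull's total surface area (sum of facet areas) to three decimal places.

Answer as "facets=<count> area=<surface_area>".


facets=16 area=694.088

Hull vertices (10/10): indices [0, 1, 2, 3, 4, 5, 6, 7, 8, 9].

Area of each hull facet:
  f1: (p6, p2, p8) → 127.8056
  f2: (p0, p2, p8) → 27.3596
  f3: (p3, p6, p4) → 40.5110
  f4: (p3, p6, p2) → 67.8349
  f5: (p3, p0, p4) → 37.1609
  f6: (p3, p0, p2) → 16.7687
  f7: (p9, p6, p4) → 25.7369
  f8: (p9, p5, p4) → 13.6246
  f9: (p9, p5, p6) → 59.7385
  f10: (p1, p6, p8) → 28.1873
  f11: (p1, p5, p8) → 50.6194
  f12: (p1, p5, p6) → 22.7643
  f13: (p7, p5, p8) → 28.3712
  f14: (p7, p0, p8) → 70.5806
  f15: (p7, p5, p4) → 13.3907
  f16: (p7, p0, p4) → 63.6336
Σ area = 694.088

Euler characteristic 10−24+16 = 2 ✓


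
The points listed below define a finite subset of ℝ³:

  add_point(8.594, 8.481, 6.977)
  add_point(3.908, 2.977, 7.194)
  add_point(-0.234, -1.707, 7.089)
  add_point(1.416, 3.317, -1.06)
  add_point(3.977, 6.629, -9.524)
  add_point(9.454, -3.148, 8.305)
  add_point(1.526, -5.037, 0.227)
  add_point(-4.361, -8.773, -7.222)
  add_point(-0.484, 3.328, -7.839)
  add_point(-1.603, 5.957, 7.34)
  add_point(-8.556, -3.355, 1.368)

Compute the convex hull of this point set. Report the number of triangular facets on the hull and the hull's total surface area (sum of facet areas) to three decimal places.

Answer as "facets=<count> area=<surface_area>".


Hull vertices (8/11): indices [0, 2, 4, 5, 7, 8, 9, 10].

Triangle areas on the boundary:
  f1: (p4, p0, p5) → 101.1101
  f2: (p7, p5, p10) → 105.7813
  f3: (p7, p4, p5) → 171.0806
  f4: (p9, p0, p5) → 60.7734
  f5: (p9, p4, p0) → 87.6382
  f6: (p8, p7, p10) → 66.3429
  f7: (p8, p7, p4) → 22.6236
  f8: (p8, p9, p10) → 85.4467
  f9: (p8, p9, p4) → 43.4319
  f10: (p2, p5, p10) → 27.1074
  f11: (p2, p9, p10) → 39.8294
  f12: (p2, p9, p5) → 36.5183
Σ area = 847.684

Check V−E+F: 8 − 18 + 12 = 2.

facets=12 area=847.684


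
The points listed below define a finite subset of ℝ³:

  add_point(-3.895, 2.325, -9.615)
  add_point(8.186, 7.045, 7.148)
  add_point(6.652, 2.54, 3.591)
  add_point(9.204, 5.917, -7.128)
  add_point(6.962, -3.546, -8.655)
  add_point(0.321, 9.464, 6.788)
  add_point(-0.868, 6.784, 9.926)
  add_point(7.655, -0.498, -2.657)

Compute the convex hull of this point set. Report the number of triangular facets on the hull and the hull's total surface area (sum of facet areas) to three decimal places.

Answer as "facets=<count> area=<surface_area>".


Hull vertices (8/8): indices [0, 1, 2, 3, 4, 5, 6, 7].

Per-facet area ½‖(b−a)×(c−a)‖:
  f1: (p4, p3, p0) → 59.0917
  f2: (p6, p4, p0) → 124.8283
  f3: (p5, p3, p0) → 111.3627
  f4: (p5, p6, p0) → 37.0246
  f5: (p5, p1, p3) → 59.0577
  f6: (p5, p1, p6) → 17.6646
  f7: (p2, p6, p4) → 50.6918
  f8: (p2, p1, p6) → 28.0255
  f9: (p7, p2, p4) → 5.7958
  f10: (p7, p2, p1) → 11.8104
  f11: (p7, p4, p3) → 26.7791
  f12: (p7, p1, p3) → 49.2776
Σ area = 581.410

Euler: V−E+F = 8−18+12 = 2.

facets=12 area=581.410


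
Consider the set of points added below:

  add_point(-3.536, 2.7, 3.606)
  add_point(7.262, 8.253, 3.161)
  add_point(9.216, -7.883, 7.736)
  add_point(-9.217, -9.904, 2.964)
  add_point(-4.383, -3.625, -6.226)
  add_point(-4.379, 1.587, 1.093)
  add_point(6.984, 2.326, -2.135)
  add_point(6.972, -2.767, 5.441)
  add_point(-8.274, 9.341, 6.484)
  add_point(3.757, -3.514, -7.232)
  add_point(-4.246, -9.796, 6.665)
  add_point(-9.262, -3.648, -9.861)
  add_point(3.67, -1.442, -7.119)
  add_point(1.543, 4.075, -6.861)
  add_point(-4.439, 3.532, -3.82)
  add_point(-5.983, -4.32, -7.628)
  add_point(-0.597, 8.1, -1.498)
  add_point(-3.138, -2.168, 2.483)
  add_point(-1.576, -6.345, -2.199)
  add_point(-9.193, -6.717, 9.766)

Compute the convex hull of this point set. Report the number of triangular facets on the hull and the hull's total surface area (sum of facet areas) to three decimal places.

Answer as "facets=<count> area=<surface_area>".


facets=20 area=1231.519

Hull vertices (12/20): indices [1, 2, 3, 6, 8, 9, 10, 11, 12, 13, 16, 19].

Per-facet area ½‖(b−a)×(c−a)‖:
  f1: (p19, p8, p11) → 152.8347
  f2: (p19, p8, p2) → 152.2959
  f3: (p1, p8, p2) → 133.4488
  f4: (p3, p19, p11) → 41.7136
  f5: (p9, p3, p11) → 93.2786
  f6: (p9, p3, p2) → 135.4834
  f7: (p16, p8, p11) → 93.4488
  f8: (p16, p1, p8) → 49.6034
  f9: (p10, p19, p2) → 34.6851
  f10: (p10, p3, p2) → 22.8777
  f11: (p10, p3, p19) → 19.4328
  f12: (p6, p1, p2) → 57.0374
  f13: (p6, p9, p2) → 60.3397
  f14: (p13, p16, p11) → 46.3850
  f15: (p13, p16, p1) → 31.8563
  f16: (p13, p6, p1) → 28.3604
  f17: (p12, p6, p9) → 6.1328
  f18: (p12, p13, p6) → 19.5344
  f19: (p12, p9, p11) → 13.7904
  f20: (p12, p13, p11) → 38.9801
Σ area = 1231.519

Euler characteristic 12−30+20 = 2 ✓


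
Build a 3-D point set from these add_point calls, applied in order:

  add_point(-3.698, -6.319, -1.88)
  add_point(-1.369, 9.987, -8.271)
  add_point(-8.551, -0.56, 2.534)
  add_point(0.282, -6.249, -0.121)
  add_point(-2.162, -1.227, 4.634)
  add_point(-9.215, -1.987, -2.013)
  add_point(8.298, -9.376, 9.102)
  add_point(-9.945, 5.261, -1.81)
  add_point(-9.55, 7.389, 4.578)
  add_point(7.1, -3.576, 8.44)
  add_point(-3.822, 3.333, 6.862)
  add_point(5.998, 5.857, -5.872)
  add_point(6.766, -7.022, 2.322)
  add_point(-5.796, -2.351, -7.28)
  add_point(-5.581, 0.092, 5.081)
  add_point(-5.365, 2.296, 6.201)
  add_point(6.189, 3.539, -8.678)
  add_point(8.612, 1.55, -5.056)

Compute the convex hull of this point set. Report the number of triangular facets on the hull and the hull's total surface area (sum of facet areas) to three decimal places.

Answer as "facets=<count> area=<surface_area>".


facets=28 area=978.011

16 of the 18 inputs are extreme points: [0, 1, 2, 5, 6, 7, 8, 9, 10, 11, 12, 13, 14, 15, 16, 17].

Facet areas (half cross-product norm):
  f1: (p13, p1, p7) → 57.5328
  f2: (p8, p1, p7) → 37.0350
  f3: (p12, p6, p17) → 25.1665
  f4: (p16, p13, p1) → 61.2308
  f5: (p16, p12, p17) → 19.1626
  f6: (p16, p12, p13) → 96.1628
  f7: (p9, p6, p17) → 39.1300
  f8: (p0, p12, p6) → 34.4328
  f9: (p0, p12, p13) → 31.7956
  f10: (p15, p14, p6) → 20.3674
  f11: (p11, p8, p1) → 67.1857
  f12: (p11, p9, p17) → 34.0574
  f13: (p11, p16, p17) → 8.3500
  f14: (p11, p16, p1) → 15.8578
  f15: (p2, p14, p6) → 25.7114
  f16: (p2, p0, p6) → 70.9226
  f17: (p2, p15, p8) → 18.9802
  f18: (p2, p15, p14) → 4.2597
  f19: (p10, p15, p8) → 6.6024
  f20: (p10, p11, p8) → 59.4722
  f21: (p10, p11, p9) → 100.0663
  f22: (p10, p9, p6) → 27.7590
  f23: (p10, p15, p6) → 17.1114
  f24: (p5, p0, p13) → 19.7340
  f25: (p5, p2, p0) → 16.8518
  f26: (p5, p13, p7) → 22.7081
  f27: (p5, p8, p7) → 23.1619
  f28: (p5, p2, p8) → 17.2032
Σ area = 978.011

Euler characteristic 16−42+28 = 2 ✓


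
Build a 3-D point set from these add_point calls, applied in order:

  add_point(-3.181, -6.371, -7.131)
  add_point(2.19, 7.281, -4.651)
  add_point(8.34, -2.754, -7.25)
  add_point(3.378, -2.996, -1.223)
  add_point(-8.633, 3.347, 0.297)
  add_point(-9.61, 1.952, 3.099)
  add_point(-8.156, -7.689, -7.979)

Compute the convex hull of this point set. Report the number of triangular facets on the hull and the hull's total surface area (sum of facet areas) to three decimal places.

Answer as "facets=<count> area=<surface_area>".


Hull vertices (7/7): indices [0, 1, 2, 3, 4, 5, 6].

Triangle areas on the boundary:
  f1: (p1, p6, p2) → 100.8030
  f2: (p3, p6, p5) → 90.8778
  f3: (p3, p1, p5) → 75.0247
  f4: (p3, p1, p2) → 41.6787
  f5: (p4, p6, p5) → 22.2493
  f6: (p4, p1, p5) → 14.0844
  f7: (p4, p1, p6) → 86.4894
  f8: (p0, p6, p2) → 5.6049
  f9: (p0, p3, p2) → 36.8905
  f10: (p0, p3, p6) → 12.8305
Σ area = 486.533

Euler: V−E+F = 7−15+10 = 2.

facets=10 area=486.533


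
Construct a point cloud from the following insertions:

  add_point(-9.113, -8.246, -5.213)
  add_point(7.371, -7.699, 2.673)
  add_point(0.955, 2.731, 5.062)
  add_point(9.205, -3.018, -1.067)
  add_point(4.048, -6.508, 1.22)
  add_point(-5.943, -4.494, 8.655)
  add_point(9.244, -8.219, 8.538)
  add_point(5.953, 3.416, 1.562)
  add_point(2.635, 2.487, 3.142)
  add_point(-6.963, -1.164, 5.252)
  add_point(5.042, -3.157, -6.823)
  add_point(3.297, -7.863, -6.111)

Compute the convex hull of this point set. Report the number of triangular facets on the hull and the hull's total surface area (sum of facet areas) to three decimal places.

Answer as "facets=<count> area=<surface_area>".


facets=16 area=725.410

Points on the hull: [0, 1, 2, 3, 5, 6, 7, 9, 10, 11] (10 of 12).

Facet areas (half cross-product norm):
  f1: (p5, p6, p0) → 113.8747
  f2: (p10, p7, p0) → 79.1974
  f3: (p9, p7, p0) → 90.3122
  f4: (p9, p5, p0) → 30.3853
  f5: (p11, p6, p0) → 93.6645
  f6: (p11, p10, p0) → 29.1615
  f7: (p3, p7, p6) → 41.7005
  f8: (p3, p10, p7) → 27.2320
  f9: (p3, p11, p10) → 17.9074
  f10: (p2, p9, p7) → 16.5515
  f11: (p2, p9, p5) → 21.3092
  f12: (p2, p7, p6) → 42.1082
  f13: (p2, p5, p6) → 73.1975
  f14: (p1, p11, p6) → 4.7916
  f15: (p1, p3, p6) → 16.2841
  f16: (p1, p3, p11) → 27.7327
Σ area = 725.410

Euler: V−E+F = 10−24+16 = 2.


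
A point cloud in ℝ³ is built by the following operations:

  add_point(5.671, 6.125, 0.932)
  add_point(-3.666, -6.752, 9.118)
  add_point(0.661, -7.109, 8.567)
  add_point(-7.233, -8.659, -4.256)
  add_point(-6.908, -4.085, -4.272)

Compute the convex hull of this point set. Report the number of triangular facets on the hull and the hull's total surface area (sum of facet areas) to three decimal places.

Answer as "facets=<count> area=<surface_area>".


facets=6 area=357.354

Points on the hull: [0, 1, 2, 3, 4] (5 of 5).

Per-facet area ½‖(b−a)×(c−a)‖:
  f1: (p4, p0, p3) → 29.6546
  f2: (p1, p4, p3) → 31.6685
  f3: (p1, p4, p0) → 111.9046
  f4: (p2, p0, p3) → 120.2184
  f5: (p2, p1, p3) → 30.3512
  f6: (p2, p1, p0) → 33.5565
Σ area = 357.354

Check V−E+F: 5 − 9 + 6 = 2.


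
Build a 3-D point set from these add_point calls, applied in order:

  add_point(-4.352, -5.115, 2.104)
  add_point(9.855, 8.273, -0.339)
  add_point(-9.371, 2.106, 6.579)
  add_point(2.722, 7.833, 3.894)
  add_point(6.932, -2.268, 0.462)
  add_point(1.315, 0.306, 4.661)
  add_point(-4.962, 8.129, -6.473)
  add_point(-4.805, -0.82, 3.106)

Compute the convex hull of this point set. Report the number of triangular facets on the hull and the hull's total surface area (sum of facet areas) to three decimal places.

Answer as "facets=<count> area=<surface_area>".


Hull vertices (7/8): indices [0, 1, 2, 3, 4, 5, 6].

Facet areas (half cross-product norm):
  f1: (p6, p0, p2) → 71.8291
  f2: (p5, p0, p2) → 39.1597
  f3: (p3, p5, p2) → 42.3196
  f4: (p3, p5, p1) → 30.8648
  f5: (p3, p6, p2) → 82.1760
  f6: (p3, p6, p1) → 53.3335
  f7: (p4, p5, p1) → 40.8030
  f8: (p4, p5, p0) → 30.6031
  f9: (p4, p6, p1) → 85.6539
  f10: (p4, p6, p0) → 90.0346
Σ area = 566.777

Euler characteristic 7−15+10 = 2 ✓

facets=10 area=566.777


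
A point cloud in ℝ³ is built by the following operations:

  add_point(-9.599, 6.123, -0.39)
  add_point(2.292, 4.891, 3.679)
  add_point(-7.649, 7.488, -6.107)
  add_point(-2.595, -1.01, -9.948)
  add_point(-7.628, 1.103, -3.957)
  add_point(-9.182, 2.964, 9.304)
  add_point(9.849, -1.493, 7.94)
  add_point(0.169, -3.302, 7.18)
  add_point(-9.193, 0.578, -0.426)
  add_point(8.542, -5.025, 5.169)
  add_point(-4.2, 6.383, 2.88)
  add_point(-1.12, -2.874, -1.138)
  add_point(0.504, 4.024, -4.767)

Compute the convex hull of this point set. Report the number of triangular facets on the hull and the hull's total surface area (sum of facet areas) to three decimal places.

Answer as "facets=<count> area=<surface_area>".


Hull vertices (13/13): indices [0, 1, 2, 3, 4, 5, 6, 7, 8, 9, 10, 11, 12].

Area of each hull facet:
  f1: (p8, p5, p0) → 27.0107
  f2: (p1, p12, p6) → 41.2354
  f3: (p1, p5, p6) → 64.8691
  f4: (p4, p8, p3) → 7.3887
  f5: (p7, p5, p6) → 41.1812
  f6: (p7, p8, p5) → 54.5626
  f7: (p2, p1, p12) → 37.1440
  f8: (p2, p12, p3) → 34.4285
  f9: (p2, p4, p3) → 27.2999
  f10: (p2, p8, p0) → 16.8992
  f11: (p2, p4, p8) → 11.9433
  f12: (p10, p5, p0) → 27.6501
  f13: (p10, p1, p5) → 27.4408
  f14: (p10, p2, p0) → 19.1671
  f15: (p10, p2, p1) → 28.5088
  f16: (p9, p7, p6) → 20.5272
  f17: (p9, p12, p6) → 36.4827
  f18: (p9, p12, p3) → 59.5832
  f19: (p11, p8, p3) → 39.7351
  f20: (p11, p7, p8) → 37.0015
  f21: (p11, p9, p3) → 38.7959
  f22: (p11, p9, p7) → 36.9158
Σ area = 735.771

Check V−E+F: 13 − 33 + 22 = 2.

facets=22 area=735.771


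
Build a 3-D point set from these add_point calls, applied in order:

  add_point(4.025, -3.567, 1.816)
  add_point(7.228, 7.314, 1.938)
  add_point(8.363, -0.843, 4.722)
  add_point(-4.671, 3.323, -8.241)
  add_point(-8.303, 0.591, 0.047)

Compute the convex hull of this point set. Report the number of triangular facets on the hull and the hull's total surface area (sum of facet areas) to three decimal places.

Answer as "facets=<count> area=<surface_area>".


facets=6 area=346.085

5 of the 5 inputs are extreme points: [0, 1, 2, 3, 4].

Triangle areas on the boundary:
  f1: (p1, p2, p4) → 72.2760
  f2: (p3, p1, p4) → 74.8599
  f3: (p3, p1, p2) → 70.0865
  f4: (p0, p2, p4) → 30.5887
  f5: (p0, p3, p4) → 61.3420
  f6: (p0, p3, p2) → 36.9319
Σ area = 346.085

Check V−E+F: 5 − 9 + 6 = 2.


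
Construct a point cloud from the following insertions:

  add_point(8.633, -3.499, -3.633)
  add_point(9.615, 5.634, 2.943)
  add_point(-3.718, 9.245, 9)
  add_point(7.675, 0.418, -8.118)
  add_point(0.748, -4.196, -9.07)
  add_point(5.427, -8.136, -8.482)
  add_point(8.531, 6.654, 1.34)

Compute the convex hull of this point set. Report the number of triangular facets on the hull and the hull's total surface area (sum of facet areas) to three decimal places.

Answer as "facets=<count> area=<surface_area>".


facets=10 area=487.990

Hull vertices (7/7): indices [0, 1, 2, 3, 4, 5, 6].

Triangle areas on the boundary:
  f1: (p4, p5, p2) → 63.0631
  f2: (p3, p4, p2) → 93.0887
  f3: (p3, p4, p5) → 24.6541
  f4: (p0, p1, p2) → 79.7916
  f5: (p0, p5, p2) → 70.2105
  f6: (p0, p3, p1) → 33.9624
  f7: (p0, p3, p5) → 22.1756
  f8: (p6, p1, p2) → 15.9497
  f9: (p6, p3, p2) → 73.6601
  f10: (p6, p3, p1) → 11.4345
Σ area = 487.990

Check V−E+F: 7 − 15 + 10 = 2.


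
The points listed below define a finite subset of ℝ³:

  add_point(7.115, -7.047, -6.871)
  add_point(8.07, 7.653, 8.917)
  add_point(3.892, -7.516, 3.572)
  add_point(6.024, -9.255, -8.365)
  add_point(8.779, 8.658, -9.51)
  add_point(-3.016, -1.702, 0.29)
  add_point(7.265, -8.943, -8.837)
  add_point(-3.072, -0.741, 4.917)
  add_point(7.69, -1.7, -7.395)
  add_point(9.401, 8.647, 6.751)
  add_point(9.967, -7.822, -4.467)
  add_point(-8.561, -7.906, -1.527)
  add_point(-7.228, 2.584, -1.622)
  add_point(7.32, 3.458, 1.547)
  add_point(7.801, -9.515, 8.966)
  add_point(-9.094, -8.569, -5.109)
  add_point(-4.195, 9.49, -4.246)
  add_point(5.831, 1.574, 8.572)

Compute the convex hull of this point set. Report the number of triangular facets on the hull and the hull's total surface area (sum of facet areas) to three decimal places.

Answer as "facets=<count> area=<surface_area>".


facets=22 area=1334.634

Hull vertices (13/18): indices [1, 3, 4, 6, 7, 9, 10, 11, 12, 14, 15, 16, 17].

Area of each hull facet:
  f1: (p9, p14, p10) → 121.7849
  f2: (p4, p16, p15) → 129.5093
  f3: (p4, p9, p10) → 134.3046
  f4: (p4, p9, p16) → 107.3376
  f5: (p6, p4, p15) → 147.9867
  f6: (p6, p4, p10) → 45.2965
  f7: (p6, p14, p10) → 25.5099
  f8: (p12, p16, p15) → 29.6807
  f9: (p11, p14, p15) → 27.8815
  f10: (p11, p7, p14) → 79.8439
  f11: (p11, p12, p15) → 19.1186
  f12: (p11, p12, p7) → 41.9872
  f13: (p1, p9, p16) → 23.6680
  f14: (p1, p12, p16) → 72.0400
  f15: (p1, p12, p7) → 56.9784
  f16: (p1, p9, p14) → 21.7338
  f17: (p3, p14, p15) → 134.0562
  f18: (p3, p6, p15) → 3.2549
  f19: (p3, p6, p14) → 11.4898
  f20: (p17, p7, p14) → 55.6756
  f21: (p17, p1, p14) → 18.6632
  f22: (p17, p1, p7) → 26.8323
Σ area = 1334.634

Euler: V−E+F = 13−33+22 = 2.


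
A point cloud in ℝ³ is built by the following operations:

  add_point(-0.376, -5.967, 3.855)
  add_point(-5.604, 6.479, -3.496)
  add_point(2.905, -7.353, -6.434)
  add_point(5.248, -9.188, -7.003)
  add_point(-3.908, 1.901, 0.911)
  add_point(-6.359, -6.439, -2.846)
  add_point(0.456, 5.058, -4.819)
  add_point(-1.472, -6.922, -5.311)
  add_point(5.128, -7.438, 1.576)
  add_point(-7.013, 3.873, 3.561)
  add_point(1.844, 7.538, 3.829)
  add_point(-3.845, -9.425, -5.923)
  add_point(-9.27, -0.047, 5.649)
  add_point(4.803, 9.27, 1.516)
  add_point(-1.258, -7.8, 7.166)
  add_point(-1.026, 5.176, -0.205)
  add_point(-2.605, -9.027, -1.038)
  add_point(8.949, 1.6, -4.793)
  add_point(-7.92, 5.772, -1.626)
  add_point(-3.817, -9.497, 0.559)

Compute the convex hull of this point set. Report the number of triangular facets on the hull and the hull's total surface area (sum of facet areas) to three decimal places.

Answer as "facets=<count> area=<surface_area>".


facets=24 area=883.303

Extreme-point indices: [1, 3, 5, 6, 8, 9, 10, 11, 12, 13, 14, 17, 18, 19] — 14 of 20 on the boundary.

Facet areas (half cross-product norm):
  f1: (p19, p14, p12) → 40.0577
  f2: (p19, p14, p3) → 40.9687
  f3: (p8, p3, p17) → 47.3024
  f4: (p8, p14, p3) → 28.3741
  f5: (p8, p13, p17) → 62.5966
  f6: (p8, p13, p14) → 70.9460
  f7: (p6, p3, p17) → 53.1863
  f8: (p6, p13, p17) → 38.5630
  f9: (p6, p13, p1) → 27.2269
  f10: (p10, p14, p12) → 75.1434
  f11: (p10, p13, p14) → 24.9510
  f12: (p11, p19, p3) → 29.4964
  f13: (p11, p6, p3) → 66.2276
  f14: (p11, p6, p1) → 48.1559
  f15: (p9, p10, p12) → 16.8817
  f16: (p18, p11, p1) → 24.7226
  f17: (p18, p9, p12) → 11.3400
  f18: (p18, p9, p10) → 26.8099
  f19: (p18, p13, p1) → 16.1467
  f20: (p18, p10, p13) → 21.3269
  f21: (p5, p18, p12) → 49.8783
  f22: (p5, p18, p11) → 21.4022
  f23: (p5, p19, p12) → 28.8356
  f24: (p5, p11, p19) → 12.7635
Σ area = 883.303

Euler characteristic 14−36+24 = 2 ✓


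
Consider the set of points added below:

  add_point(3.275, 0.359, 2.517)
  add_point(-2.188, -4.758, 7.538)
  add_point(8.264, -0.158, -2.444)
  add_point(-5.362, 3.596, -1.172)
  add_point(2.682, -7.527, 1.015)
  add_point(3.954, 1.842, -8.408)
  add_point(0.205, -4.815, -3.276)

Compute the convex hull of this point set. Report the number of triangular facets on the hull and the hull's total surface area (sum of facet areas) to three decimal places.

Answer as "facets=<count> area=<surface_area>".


facets=10 area=363.983

Points on the hull: [0, 1, 2, 3, 4, 5, 6] (7 of 7).

Area of each hull facet:
  f1: (p1, p4, p2) → 39.8185
  f2: (p5, p2, p3) → 45.4682
  f3: (p5, p4, p2) → 37.2054
  f4: (p0, p2, p3) → 32.4468
  f5: (p0, p1, p3) → 44.3583
  f6: (p0, p1, p2) → 19.9441
  f7: (p6, p5, p3) → 45.8292
  f8: (p6, p5, p4) → 20.9434
  f9: (p6, p1, p3) → 54.0534
  f10: (p6, p1, p4) → 23.9158
Σ area = 363.983

Euler characteristic 7−15+10 = 2 ✓


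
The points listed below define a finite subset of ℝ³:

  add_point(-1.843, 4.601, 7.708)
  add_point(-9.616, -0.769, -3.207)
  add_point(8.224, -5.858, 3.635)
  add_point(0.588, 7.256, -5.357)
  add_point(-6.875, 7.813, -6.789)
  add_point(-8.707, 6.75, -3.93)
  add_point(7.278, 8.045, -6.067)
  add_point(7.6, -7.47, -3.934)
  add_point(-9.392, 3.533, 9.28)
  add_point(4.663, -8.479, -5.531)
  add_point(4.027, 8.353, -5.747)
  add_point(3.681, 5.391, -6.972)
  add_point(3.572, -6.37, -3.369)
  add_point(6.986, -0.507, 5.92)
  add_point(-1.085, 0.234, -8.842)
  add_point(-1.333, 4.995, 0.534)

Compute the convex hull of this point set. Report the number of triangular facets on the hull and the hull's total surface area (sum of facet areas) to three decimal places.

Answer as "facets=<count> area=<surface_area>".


facets=20 area=953.372

Extreme-point indices: [0, 1, 2, 4, 5, 6, 7, 8, 9, 10, 13, 14] — 12 of 16 on the boundary.

Per-facet area ½‖(b−a)×(c−a)‖:
  f1: (p9, p8, p1) → 104.1751
  f2: (p9, p8, p2) → 105.3412
  f3: (p13, p8, p2) → 44.7547
  f4: (p6, p13, p2) → 42.8703
  f5: (p6, p4, p10) → 4.2852
  f6: (p5, p8, p1) → 48.8531
  f7: (p5, p4, p1) → 12.1998
  f8: (p5, p4, p8) → 11.6713
  f9: (p7, p9, p2) → 11.1057
  f10: (p7, p6, p2) → 60.6531
  f11: (p7, p6, p9) → 26.7600
  f12: (p14, p6, p9) → 64.2463
  f13: (p14, p6, p4) → 56.8452
  f14: (p14, p9, p1) → 55.1987
  f15: (p14, p4, p1) → 42.4194
  f16: (p0, p13, p8) → 24.5048
  f17: (p0, p6, p13) → 75.6214
  f18: (p0, p6, p10) → 22.2334
  f19: (p0, p4, p10) → 78.8947
  f20: (p0, p4, p8) → 60.7390
Σ area = 953.372

Check V−E+F: 12 − 30 + 20 = 2.


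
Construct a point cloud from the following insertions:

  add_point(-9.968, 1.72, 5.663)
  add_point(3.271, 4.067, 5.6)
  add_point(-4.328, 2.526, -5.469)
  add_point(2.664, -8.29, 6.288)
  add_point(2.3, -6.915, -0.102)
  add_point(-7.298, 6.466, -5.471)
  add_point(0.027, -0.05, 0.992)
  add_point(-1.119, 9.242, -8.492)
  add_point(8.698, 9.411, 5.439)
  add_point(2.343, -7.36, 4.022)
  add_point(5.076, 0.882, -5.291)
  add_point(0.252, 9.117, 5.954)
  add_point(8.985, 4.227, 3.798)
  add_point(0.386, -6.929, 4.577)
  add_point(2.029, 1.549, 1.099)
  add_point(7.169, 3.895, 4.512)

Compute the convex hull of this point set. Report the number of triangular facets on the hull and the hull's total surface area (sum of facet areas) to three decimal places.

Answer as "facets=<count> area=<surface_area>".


facets=18 area=839.617

Extreme-point indices: [0, 2, 3, 4, 5, 7, 8, 10, 11, 12, 13] — 11 of 16 on the boundary.

Area of each hull facet:
  f1: (p8, p3, p12) → 25.1703
  f2: (p13, p3, p0) → 13.2667
  f3: (p5, p2, p0) → 30.0970
  f4: (p5, p2, p7) → 17.9191
  f5: (p10, p2, p7) → 37.2098
  f6: (p10, p8, p12) → 23.7949
  f7: (p10, p8, p7) → 76.8278
  f8: (p11, p8, p7) → 61.3985
  f9: (p11, p5, p7) → 50.8017
  f10: (p11, p5, p0) → 72.3957
  f11: (p11, p3, p0) → 97.9524
  f12: (p11, p8, p3) → 74.0251
  f13: (p4, p10, p2) → 46.2250
  f14: (p4, p2, p0) → 78.1258
  f15: (p4, p13, p0) → 31.8896
  f16: (p4, p13, p3) → 7.7677
  f17: (p4, p3, p12) → 43.9955
  f18: (p4, p10, p12) → 50.7549
Σ area = 839.617

Euler: V−E+F = 11−27+18 = 2.


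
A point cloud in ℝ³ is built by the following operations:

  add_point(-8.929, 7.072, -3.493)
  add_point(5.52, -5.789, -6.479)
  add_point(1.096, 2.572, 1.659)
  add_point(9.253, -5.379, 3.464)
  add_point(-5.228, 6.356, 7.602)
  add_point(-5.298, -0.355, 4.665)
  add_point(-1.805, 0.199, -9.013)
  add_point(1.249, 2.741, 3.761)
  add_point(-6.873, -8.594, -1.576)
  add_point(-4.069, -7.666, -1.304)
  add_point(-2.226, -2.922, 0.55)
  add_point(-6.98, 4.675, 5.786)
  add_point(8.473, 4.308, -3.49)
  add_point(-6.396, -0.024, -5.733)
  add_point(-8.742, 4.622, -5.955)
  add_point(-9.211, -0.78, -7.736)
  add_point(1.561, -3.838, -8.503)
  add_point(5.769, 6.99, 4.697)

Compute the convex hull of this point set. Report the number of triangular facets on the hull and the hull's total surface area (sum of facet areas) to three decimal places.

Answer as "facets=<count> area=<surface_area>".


13 of the 18 inputs are extreme points: [0, 1, 3, 4, 5, 6, 8, 11, 12, 14, 15, 16, 17].

Triangle areas on the boundary:
  f1: (p11, p8, p15) → 71.8071
  f2: (p5, p4, p3) → 53.5796
  f3: (p5, p8, p3) → 79.6666
  f4: (p5, p11, p4) → 7.3013
  f5: (p5, p11, p8) → 16.7008
  f6: (p0, p11, p15) → 42.3708
  f7: (p0, p11, p4) → 12.4063
  f8: (p17, p4, p3) → 71.5323
  f9: (p17, p12, p3) → 51.9884
  f10: (p17, p0, p4) → 66.6240
  f11: (p17, p0, p12) → 74.7479
  f12: (p16, p8, p15) → 52.8993
  f13: (p6, p16, p15) → 17.2387
  f14: (p6, p16, p12) → 30.9589
  f15: (p1, p12, p3) → 53.6115
  f16: (p1, p16, p12) → 26.5331
  f17: (p1, p8, p3) → 72.3755
  f18: (p1, p16, p8) → 28.4597
  f19: (p14, p0, p12) → 30.2323
  f20: (p14, p6, p12) → 51.1749
  f21: (p14, p0, p15) → 4.6565
  f22: (p14, p6, p15) → 21.3826
Σ area = 938.248

Euler: V−E+F = 13−33+22 = 2.

facets=22 area=938.248


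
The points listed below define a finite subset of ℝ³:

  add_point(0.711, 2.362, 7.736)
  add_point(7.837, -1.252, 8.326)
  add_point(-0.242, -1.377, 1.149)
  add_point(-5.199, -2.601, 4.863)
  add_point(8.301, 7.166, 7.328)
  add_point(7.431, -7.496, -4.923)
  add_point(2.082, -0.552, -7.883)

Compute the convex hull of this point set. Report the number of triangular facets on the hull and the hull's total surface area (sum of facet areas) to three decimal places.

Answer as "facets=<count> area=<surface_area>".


facets=8 area=498.578

Points on the hull: [0, 1, 3, 4, 5, 6] (6 of 7).

Area of each hull facet:
  f1: (p6, p5, p3) → 68.2514
  f2: (p6, p5, p4) → 83.0707
  f3: (p1, p5, p3) → 94.7326
  f4: (p1, p5, p4) → 58.9725
  f5: (p0, p1, p3) → 30.3457
  f6: (p0, p1, p4) → 31.0596
  f7: (p0, p6, p3) → 60.4604
  f8: (p0, p6, p4) → 71.6853
Σ area = 498.578

Check V−E+F: 6 − 12 + 8 = 2.


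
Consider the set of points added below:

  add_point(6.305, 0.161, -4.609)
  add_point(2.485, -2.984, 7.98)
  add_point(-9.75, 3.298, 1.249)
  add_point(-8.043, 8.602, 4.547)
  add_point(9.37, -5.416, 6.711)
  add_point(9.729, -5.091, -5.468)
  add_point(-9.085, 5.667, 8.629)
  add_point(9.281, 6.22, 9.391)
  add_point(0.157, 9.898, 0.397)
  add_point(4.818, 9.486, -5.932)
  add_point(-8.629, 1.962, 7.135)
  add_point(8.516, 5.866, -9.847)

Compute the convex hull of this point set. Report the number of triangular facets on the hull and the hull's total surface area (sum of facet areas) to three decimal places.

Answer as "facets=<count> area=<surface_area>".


facets=18 area=1003.356

Points on the hull: [1, 2, 3, 4, 5, 6, 7, 8, 9, 10, 11] (11 of 12).

Triangle areas on the boundary:
  f1: (p11, p5, p2) → 124.7182
  f2: (p11, p7, p5) → 106.7307
  f3: (p4, p7, p5) → 71.3240
  f4: (p10, p5, p2) → 68.2090
  f5: (p9, p11, p7) → 50.4276
  f6: (p9, p8, p7) → 52.0594
  f7: (p9, p11, p2) → 47.8785
  f8: (p1, p4, p5) → 44.3470
  f9: (p1, p10, p5) → 85.1821
  f10: (p1, p4, p7) → 41.1945
  f11: (p3, p8, p7) → 59.6525
  f12: (p3, p9, p2) → 53.6375
  f13: (p3, p9, p8) → 17.6549
  f14: (p6, p1, p7) → 83.3474
  f15: (p6, p1, p10) → 21.8760
  f16: (p6, p3, p7) → 46.3796
  f17: (p6, p10, p2) → 12.2288
  f18: (p6, p3, p2) → 16.5085
Σ area = 1003.356

Euler characteristic 11−27+18 = 2 ✓
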